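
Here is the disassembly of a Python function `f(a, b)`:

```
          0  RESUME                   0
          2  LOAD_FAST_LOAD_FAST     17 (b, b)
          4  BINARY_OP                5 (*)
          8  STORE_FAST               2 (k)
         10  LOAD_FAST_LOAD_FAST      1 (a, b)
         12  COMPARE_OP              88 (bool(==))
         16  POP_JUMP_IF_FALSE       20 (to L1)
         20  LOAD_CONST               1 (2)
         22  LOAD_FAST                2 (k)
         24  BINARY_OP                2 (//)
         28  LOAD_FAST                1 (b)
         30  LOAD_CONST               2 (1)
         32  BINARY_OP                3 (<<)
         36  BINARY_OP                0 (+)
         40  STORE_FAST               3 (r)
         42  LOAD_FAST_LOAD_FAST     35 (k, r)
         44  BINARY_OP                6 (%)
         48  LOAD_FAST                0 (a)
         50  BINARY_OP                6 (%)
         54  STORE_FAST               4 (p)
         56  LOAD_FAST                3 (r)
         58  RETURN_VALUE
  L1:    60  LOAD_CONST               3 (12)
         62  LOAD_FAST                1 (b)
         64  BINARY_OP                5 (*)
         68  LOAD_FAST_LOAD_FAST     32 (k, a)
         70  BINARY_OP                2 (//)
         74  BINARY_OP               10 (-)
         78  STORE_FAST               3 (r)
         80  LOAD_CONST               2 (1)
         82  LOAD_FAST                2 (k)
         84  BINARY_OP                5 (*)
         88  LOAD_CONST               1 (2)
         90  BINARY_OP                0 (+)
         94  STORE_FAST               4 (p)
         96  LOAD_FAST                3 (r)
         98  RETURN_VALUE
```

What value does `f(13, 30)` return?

291

LOAD_FAST_LOAD_FAST b,b → push 30,30. Stack: [30, 30]
BINARY_OP * → 30 * 30 = 900. Stack: [900]
STORE_FAST k → k=900. Stack: []
LOAD_FAST_LOAD_FAST a,b → push 13,30. Stack: [13, 30]
COMPARE_OP bool(==) → 13 vs 30 = False. Stack: [False]
POP_JUMP_IF_FALSE → pop False; jump. Stack: []
LOAD_CONST → push 12. Stack: [12]
LOAD_FAST b → push 30. Stack: [12, 30]
BINARY_OP * → 12 * 30 = 360. Stack: [360]
LOAD_FAST_LOAD_FAST k,a → push 900,13. Stack: [360, 900, 13]
BINARY_OP // → 900 // 13 = 69. Stack: [360, 69]
BINARY_OP - → 360 - 69 = 291. Stack: [291]
STORE_FAST r → r=291. Stack: []
LOAD_CONST → push 1. Stack: [1]
LOAD_FAST k → push 900. Stack: [1, 900]
BINARY_OP * → 1 * 900 = 900. Stack: [900]
LOAD_CONST → push 2. Stack: [900, 2]
BINARY_OP + → 900 + 2 = 902. Stack: [902]
STORE_FAST p → p=902. Stack: []
LOAD_FAST r → push 291. Stack: [291]
RETURN_VALUE → return 291.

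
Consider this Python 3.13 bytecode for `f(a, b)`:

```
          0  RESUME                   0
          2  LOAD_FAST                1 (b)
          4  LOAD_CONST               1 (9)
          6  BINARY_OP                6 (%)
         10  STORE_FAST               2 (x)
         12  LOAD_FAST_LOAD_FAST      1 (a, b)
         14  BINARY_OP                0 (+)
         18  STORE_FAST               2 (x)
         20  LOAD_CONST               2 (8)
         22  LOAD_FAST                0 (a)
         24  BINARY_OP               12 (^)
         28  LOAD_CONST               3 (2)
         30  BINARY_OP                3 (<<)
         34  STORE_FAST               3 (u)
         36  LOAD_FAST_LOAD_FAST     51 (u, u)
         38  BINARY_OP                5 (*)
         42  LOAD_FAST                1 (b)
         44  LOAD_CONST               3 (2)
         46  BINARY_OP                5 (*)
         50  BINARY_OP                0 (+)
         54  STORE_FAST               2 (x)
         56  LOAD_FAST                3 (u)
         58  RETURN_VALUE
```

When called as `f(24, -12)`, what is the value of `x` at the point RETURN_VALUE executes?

LOAD_FAST b → push -12. Stack: [-12]
LOAD_CONST → push 9. Stack: [-12, 9]
BINARY_OP % → -12 % 9 = 6. Stack: [6]
STORE_FAST x → x=6. Stack: []
LOAD_FAST_LOAD_FAST a,b → push 24,-12. Stack: [24, -12]
BINARY_OP + → 24 + -12 = 12. Stack: [12]
STORE_FAST x → x=12. Stack: []
LOAD_CONST → push 8. Stack: [8]
LOAD_FAST a → push 24. Stack: [8, 24]
BINARY_OP ^ → 8 ^ 24 = 16. Stack: [16]
LOAD_CONST → push 2. Stack: [16, 2]
BINARY_OP << → 16 << 2 = 64. Stack: [64]
STORE_FAST u → u=64. Stack: []
LOAD_FAST_LOAD_FAST u,u → push 64,64. Stack: [64, 64]
BINARY_OP * → 64 * 64 = 4096. Stack: [4096]
LOAD_FAST b → push -12. Stack: [4096, -12]
LOAD_CONST → push 2. Stack: [4096, -12, 2]
BINARY_OP * → -12 * 2 = -24. Stack: [4096, -24]
BINARY_OP + → 4096 + -24 = 4072. Stack: [4072]
STORE_FAST x → x=4072. Stack: []
LOAD_FAST u → push 64. Stack: [64]
RETURN_VALUE → return 64.

4072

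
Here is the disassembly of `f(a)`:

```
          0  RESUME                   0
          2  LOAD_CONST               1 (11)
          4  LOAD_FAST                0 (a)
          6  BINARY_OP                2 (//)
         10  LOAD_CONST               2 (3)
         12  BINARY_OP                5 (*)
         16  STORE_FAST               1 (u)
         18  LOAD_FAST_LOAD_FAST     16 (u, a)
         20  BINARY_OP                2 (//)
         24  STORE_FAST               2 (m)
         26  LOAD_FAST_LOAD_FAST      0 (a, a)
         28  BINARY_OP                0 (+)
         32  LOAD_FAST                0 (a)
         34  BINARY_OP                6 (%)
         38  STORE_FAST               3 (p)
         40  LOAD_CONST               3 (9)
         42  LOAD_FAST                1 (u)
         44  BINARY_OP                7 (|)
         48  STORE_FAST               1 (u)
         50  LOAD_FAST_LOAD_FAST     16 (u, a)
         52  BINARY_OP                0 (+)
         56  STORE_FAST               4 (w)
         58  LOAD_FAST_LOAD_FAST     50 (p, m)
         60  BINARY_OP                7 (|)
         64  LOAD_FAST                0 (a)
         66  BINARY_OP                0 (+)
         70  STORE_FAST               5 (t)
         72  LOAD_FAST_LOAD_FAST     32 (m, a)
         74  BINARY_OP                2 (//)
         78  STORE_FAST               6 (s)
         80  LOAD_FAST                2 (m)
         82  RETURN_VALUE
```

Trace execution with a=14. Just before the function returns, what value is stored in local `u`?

9

LOAD_CONST → push 11. Stack: [11]
LOAD_FAST a → push 14. Stack: [11, 14]
BINARY_OP // → 11 // 14 = 0. Stack: [0]
LOAD_CONST → push 3. Stack: [0, 3]
BINARY_OP * → 0 * 3 = 0. Stack: [0]
STORE_FAST u → u=0. Stack: []
LOAD_FAST_LOAD_FAST u,a → push 0,14. Stack: [0, 14]
BINARY_OP // → 0 // 14 = 0. Stack: [0]
STORE_FAST m → m=0. Stack: []
LOAD_FAST_LOAD_FAST a,a → push 14,14. Stack: [14, 14]
BINARY_OP + → 14 + 14 = 28. Stack: [28]
LOAD_FAST a → push 14. Stack: [28, 14]
BINARY_OP % → 28 % 14 = 0. Stack: [0]
STORE_FAST p → p=0. Stack: []
LOAD_CONST → push 9. Stack: [9]
LOAD_FAST u → push 0. Stack: [9, 0]
BINARY_OP | → 9 | 0 = 9. Stack: [9]
STORE_FAST u → u=9. Stack: []
LOAD_FAST_LOAD_FAST u,a → push 9,14. Stack: [9, 14]
BINARY_OP + → 9 + 14 = 23. Stack: [23]
STORE_FAST w → w=23. Stack: []
LOAD_FAST_LOAD_FAST p,m → push 0,0. Stack: [0, 0]
BINARY_OP | → 0 | 0 = 0. Stack: [0]
LOAD_FAST a → push 14. Stack: [0, 14]
BINARY_OP + → 0 + 14 = 14. Stack: [14]
STORE_FAST t → t=14. Stack: []
LOAD_FAST_LOAD_FAST m,a → push 0,14. Stack: [0, 14]
BINARY_OP // → 0 // 14 = 0. Stack: [0]
STORE_FAST s → s=0. Stack: []
LOAD_FAST m → push 0. Stack: [0]
RETURN_VALUE → return 0.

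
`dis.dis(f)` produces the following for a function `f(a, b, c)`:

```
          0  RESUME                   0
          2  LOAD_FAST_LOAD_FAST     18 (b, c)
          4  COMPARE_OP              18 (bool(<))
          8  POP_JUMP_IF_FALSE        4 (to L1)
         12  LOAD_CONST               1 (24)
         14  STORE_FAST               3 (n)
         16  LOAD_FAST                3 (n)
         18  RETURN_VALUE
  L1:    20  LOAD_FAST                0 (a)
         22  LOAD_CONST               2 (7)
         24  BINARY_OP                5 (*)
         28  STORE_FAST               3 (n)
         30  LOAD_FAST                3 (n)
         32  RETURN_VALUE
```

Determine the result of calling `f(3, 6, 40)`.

24

LOAD_FAST_LOAD_FAST b,c → push 6,40. Stack: [6, 40]
COMPARE_OP bool(<) → 6 vs 40 = True. Stack: [True]
POP_JUMP_IF_FALSE → pop True; no jump. Stack: []
LOAD_CONST → push 24. Stack: [24]
STORE_FAST n → n=24. Stack: []
LOAD_FAST n → push 24. Stack: [24]
RETURN_VALUE → return 24.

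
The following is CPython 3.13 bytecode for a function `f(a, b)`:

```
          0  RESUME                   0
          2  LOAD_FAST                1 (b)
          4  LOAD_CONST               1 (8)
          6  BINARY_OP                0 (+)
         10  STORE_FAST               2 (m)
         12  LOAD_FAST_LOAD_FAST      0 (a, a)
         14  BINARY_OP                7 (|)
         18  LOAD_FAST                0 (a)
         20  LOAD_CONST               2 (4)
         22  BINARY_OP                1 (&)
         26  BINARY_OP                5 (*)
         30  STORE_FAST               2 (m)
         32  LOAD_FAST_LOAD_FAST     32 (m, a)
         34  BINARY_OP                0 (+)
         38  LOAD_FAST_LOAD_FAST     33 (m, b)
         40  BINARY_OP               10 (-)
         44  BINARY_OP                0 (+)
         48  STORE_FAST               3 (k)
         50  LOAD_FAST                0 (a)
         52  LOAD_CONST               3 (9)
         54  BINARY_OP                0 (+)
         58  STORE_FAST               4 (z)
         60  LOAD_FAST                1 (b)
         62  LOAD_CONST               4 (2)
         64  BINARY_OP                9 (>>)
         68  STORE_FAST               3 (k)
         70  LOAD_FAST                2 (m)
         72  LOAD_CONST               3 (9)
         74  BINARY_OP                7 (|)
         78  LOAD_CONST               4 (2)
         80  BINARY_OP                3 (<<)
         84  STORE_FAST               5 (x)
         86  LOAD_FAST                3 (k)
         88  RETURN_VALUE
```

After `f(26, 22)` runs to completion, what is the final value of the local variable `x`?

36

LOAD_FAST b → push 22. Stack: [22]
LOAD_CONST → push 8. Stack: [22, 8]
BINARY_OP + → 22 + 8 = 30. Stack: [30]
STORE_FAST m → m=30. Stack: []
LOAD_FAST_LOAD_FAST a,a → push 26,26. Stack: [26, 26]
BINARY_OP | → 26 | 26 = 26. Stack: [26]
LOAD_FAST a → push 26. Stack: [26, 26]
LOAD_CONST → push 4. Stack: [26, 26, 4]
BINARY_OP & → 26 & 4 = 0. Stack: [26, 0]
BINARY_OP * → 26 * 0 = 0. Stack: [0]
STORE_FAST m → m=0. Stack: []
LOAD_FAST_LOAD_FAST m,a → push 0,26. Stack: [0, 26]
BINARY_OP + → 0 + 26 = 26. Stack: [26]
LOAD_FAST_LOAD_FAST m,b → push 0,22. Stack: [26, 0, 22]
BINARY_OP - → 0 - 22 = -22. Stack: [26, -22]
BINARY_OP + → 26 + -22 = 4. Stack: [4]
STORE_FAST k → k=4. Stack: []
LOAD_FAST a → push 26. Stack: [26]
LOAD_CONST → push 9. Stack: [26, 9]
BINARY_OP + → 26 + 9 = 35. Stack: [35]
STORE_FAST z → z=35. Stack: []
LOAD_FAST b → push 22. Stack: [22]
LOAD_CONST → push 2. Stack: [22, 2]
BINARY_OP >> → 22 >> 2 = 5. Stack: [5]
STORE_FAST k → k=5. Stack: []
LOAD_FAST m → push 0. Stack: [0]
LOAD_CONST → push 9. Stack: [0, 9]
BINARY_OP | → 0 | 9 = 9. Stack: [9]
LOAD_CONST → push 2. Stack: [9, 2]
BINARY_OP << → 9 << 2 = 36. Stack: [36]
STORE_FAST x → x=36. Stack: []
LOAD_FAST k → push 5. Stack: [5]
RETURN_VALUE → return 5.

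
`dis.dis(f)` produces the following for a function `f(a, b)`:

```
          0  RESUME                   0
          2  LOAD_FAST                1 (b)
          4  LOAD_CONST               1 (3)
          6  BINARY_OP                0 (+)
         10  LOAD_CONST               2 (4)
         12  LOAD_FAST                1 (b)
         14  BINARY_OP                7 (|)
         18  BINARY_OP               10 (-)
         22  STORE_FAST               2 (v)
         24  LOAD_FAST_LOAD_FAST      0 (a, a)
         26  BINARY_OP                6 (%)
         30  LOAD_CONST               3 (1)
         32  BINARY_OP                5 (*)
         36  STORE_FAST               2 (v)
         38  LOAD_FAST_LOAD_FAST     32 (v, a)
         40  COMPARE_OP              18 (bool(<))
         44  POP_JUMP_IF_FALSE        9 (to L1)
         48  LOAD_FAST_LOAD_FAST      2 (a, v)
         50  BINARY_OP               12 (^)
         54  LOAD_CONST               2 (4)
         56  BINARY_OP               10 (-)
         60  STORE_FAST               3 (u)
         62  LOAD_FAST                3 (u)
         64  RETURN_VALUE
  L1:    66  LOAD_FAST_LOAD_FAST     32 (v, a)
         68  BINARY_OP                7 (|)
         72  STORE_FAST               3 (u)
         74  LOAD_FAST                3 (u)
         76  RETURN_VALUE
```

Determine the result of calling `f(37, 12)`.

33

LOAD_FAST b → push 12. Stack: [12]
LOAD_CONST → push 3. Stack: [12, 3]
BINARY_OP + → 12 + 3 = 15. Stack: [15]
LOAD_CONST → push 4. Stack: [15, 4]
LOAD_FAST b → push 12. Stack: [15, 4, 12]
BINARY_OP | → 4 | 12 = 12. Stack: [15, 12]
BINARY_OP - → 15 - 12 = 3. Stack: [3]
STORE_FAST v → v=3. Stack: []
LOAD_FAST_LOAD_FAST a,a → push 37,37. Stack: [37, 37]
BINARY_OP % → 37 % 37 = 0. Stack: [0]
LOAD_CONST → push 1. Stack: [0, 1]
BINARY_OP * → 0 * 1 = 0. Stack: [0]
STORE_FAST v → v=0. Stack: []
LOAD_FAST_LOAD_FAST v,a → push 0,37. Stack: [0, 37]
COMPARE_OP bool(<) → 0 vs 37 = True. Stack: [True]
POP_JUMP_IF_FALSE → pop True; no jump. Stack: []
LOAD_FAST_LOAD_FAST a,v → push 37,0. Stack: [37, 0]
BINARY_OP ^ → 37 ^ 0 = 37. Stack: [37]
LOAD_CONST → push 4. Stack: [37, 4]
BINARY_OP - → 37 - 4 = 33. Stack: [33]
STORE_FAST u → u=33. Stack: []
LOAD_FAST u → push 33. Stack: [33]
RETURN_VALUE → return 33.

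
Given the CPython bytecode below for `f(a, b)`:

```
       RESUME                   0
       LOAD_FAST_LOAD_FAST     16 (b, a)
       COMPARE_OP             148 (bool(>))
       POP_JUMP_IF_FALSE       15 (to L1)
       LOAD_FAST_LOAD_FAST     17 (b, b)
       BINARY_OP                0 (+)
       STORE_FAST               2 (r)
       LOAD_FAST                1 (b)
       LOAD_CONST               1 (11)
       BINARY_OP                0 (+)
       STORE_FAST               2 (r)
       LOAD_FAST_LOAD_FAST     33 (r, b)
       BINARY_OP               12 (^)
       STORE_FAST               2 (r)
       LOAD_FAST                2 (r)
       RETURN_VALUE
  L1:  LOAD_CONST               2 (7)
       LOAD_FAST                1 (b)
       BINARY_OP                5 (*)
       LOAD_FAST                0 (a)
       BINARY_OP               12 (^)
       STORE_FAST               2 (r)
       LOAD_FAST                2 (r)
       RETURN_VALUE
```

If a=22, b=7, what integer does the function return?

LOAD_FAST_LOAD_FAST b,a → push 7,22. Stack: [7, 22]
COMPARE_OP bool(>) → 7 vs 22 = False. Stack: [False]
POP_JUMP_IF_FALSE → pop False; jump. Stack: []
LOAD_CONST → push 7. Stack: [7]
LOAD_FAST b → push 7. Stack: [7, 7]
BINARY_OP * → 7 * 7 = 49. Stack: [49]
LOAD_FAST a → push 22. Stack: [49, 22]
BINARY_OP ^ → 49 ^ 22 = 39. Stack: [39]
STORE_FAST r → r=39. Stack: []
LOAD_FAST r → push 39. Stack: [39]
RETURN_VALUE → return 39.

39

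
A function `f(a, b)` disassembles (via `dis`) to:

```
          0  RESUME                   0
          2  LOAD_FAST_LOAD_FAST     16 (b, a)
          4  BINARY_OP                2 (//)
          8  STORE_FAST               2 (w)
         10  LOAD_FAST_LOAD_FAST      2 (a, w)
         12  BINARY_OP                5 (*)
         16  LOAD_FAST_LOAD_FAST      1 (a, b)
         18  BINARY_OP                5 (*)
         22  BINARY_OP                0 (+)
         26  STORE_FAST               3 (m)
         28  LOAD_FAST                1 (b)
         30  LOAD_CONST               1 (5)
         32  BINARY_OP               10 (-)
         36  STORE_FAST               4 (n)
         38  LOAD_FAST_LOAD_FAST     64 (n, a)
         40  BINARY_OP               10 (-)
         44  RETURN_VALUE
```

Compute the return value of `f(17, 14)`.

-8

LOAD_FAST_LOAD_FAST b,a → push 14,17. Stack: [14, 17]
BINARY_OP // → 14 // 17 = 0. Stack: [0]
STORE_FAST w → w=0. Stack: []
LOAD_FAST_LOAD_FAST a,w → push 17,0. Stack: [17, 0]
BINARY_OP * → 17 * 0 = 0. Stack: [0]
LOAD_FAST_LOAD_FAST a,b → push 17,14. Stack: [0, 17, 14]
BINARY_OP * → 17 * 14 = 238. Stack: [0, 238]
BINARY_OP + → 0 + 238 = 238. Stack: [238]
STORE_FAST m → m=238. Stack: []
LOAD_FAST b → push 14. Stack: [14]
LOAD_CONST → push 5. Stack: [14, 5]
BINARY_OP - → 14 - 5 = 9. Stack: [9]
STORE_FAST n → n=9. Stack: []
LOAD_FAST_LOAD_FAST n,a → push 9,17. Stack: [9, 17]
BINARY_OP - → 9 - 17 = -8. Stack: [-8]
RETURN_VALUE → return -8.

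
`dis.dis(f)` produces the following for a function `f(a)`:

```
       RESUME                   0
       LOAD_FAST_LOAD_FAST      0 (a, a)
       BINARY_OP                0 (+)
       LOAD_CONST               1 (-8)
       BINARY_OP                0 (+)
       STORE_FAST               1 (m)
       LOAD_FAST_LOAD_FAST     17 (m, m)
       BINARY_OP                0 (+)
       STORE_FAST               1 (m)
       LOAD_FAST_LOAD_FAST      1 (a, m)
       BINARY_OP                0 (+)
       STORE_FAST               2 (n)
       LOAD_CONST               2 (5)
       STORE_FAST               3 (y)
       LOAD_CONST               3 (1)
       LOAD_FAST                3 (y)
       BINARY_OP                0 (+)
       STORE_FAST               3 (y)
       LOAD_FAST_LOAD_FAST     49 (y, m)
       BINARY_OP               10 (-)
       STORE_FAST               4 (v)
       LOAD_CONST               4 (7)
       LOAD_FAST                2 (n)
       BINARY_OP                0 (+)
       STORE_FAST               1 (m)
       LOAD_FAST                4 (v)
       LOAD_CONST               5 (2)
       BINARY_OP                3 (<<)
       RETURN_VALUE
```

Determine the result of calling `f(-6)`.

184

LOAD_FAST_LOAD_FAST a,a → push -6,-6. Stack: [-6, -6]
BINARY_OP + → -6 + -6 = -12. Stack: [-12]
LOAD_CONST → push -8. Stack: [-12, -8]
BINARY_OP + → -12 + -8 = -20. Stack: [-20]
STORE_FAST m → m=-20. Stack: []
LOAD_FAST_LOAD_FAST m,m → push -20,-20. Stack: [-20, -20]
BINARY_OP + → -20 + -20 = -40. Stack: [-40]
STORE_FAST m → m=-40. Stack: []
LOAD_FAST_LOAD_FAST a,m → push -6,-40. Stack: [-6, -40]
BINARY_OP + → -6 + -40 = -46. Stack: [-46]
STORE_FAST n → n=-46. Stack: []
LOAD_CONST → push 5. Stack: [5]
STORE_FAST y → y=5. Stack: []
LOAD_CONST → push 1. Stack: [1]
LOAD_FAST y → push 5. Stack: [1, 5]
BINARY_OP + → 1 + 5 = 6. Stack: [6]
STORE_FAST y → y=6. Stack: []
LOAD_FAST_LOAD_FAST y,m → push 6,-40. Stack: [6, -40]
BINARY_OP - → 6 - -40 = 46. Stack: [46]
STORE_FAST v → v=46. Stack: []
LOAD_CONST → push 7. Stack: [7]
LOAD_FAST n → push -46. Stack: [7, -46]
BINARY_OP + → 7 + -46 = -39. Stack: [-39]
STORE_FAST m → m=-39. Stack: []
LOAD_FAST v → push 46. Stack: [46]
LOAD_CONST → push 2. Stack: [46, 2]
BINARY_OP << → 46 << 2 = 184. Stack: [184]
RETURN_VALUE → return 184.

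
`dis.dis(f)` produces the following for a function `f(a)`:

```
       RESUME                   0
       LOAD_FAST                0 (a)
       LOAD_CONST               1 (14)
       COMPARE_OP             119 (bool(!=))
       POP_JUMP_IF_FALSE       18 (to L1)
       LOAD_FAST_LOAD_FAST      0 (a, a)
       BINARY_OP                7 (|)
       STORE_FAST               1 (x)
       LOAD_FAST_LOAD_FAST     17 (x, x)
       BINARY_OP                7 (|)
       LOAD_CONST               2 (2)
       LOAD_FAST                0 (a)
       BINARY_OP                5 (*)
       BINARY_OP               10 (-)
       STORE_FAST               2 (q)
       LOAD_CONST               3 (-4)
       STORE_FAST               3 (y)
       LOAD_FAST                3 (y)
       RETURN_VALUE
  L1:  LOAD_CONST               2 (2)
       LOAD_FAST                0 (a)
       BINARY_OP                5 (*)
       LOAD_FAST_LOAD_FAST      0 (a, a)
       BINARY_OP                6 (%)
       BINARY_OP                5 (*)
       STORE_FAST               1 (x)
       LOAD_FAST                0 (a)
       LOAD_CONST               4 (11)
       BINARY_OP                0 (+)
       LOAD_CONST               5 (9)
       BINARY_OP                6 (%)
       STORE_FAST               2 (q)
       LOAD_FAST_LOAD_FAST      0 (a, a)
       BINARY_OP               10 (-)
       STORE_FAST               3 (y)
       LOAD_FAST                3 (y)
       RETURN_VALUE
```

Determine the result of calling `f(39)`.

LOAD_FAST a → push 39. Stack: [39]
LOAD_CONST → push 14. Stack: [39, 14]
COMPARE_OP bool(!=) → 39 vs 14 = True. Stack: [True]
POP_JUMP_IF_FALSE → pop True; no jump. Stack: []
LOAD_FAST_LOAD_FAST a,a → push 39,39. Stack: [39, 39]
BINARY_OP | → 39 | 39 = 39. Stack: [39]
STORE_FAST x → x=39. Stack: []
LOAD_FAST_LOAD_FAST x,x → push 39,39. Stack: [39, 39]
BINARY_OP | → 39 | 39 = 39. Stack: [39]
LOAD_CONST → push 2. Stack: [39, 2]
LOAD_FAST a → push 39. Stack: [39, 2, 39]
BINARY_OP * → 2 * 39 = 78. Stack: [39, 78]
BINARY_OP - → 39 - 78 = -39. Stack: [-39]
STORE_FAST q → q=-39. Stack: []
LOAD_CONST → push -4. Stack: [-4]
STORE_FAST y → y=-4. Stack: []
LOAD_FAST y → push -4. Stack: [-4]
RETURN_VALUE → return -4.

-4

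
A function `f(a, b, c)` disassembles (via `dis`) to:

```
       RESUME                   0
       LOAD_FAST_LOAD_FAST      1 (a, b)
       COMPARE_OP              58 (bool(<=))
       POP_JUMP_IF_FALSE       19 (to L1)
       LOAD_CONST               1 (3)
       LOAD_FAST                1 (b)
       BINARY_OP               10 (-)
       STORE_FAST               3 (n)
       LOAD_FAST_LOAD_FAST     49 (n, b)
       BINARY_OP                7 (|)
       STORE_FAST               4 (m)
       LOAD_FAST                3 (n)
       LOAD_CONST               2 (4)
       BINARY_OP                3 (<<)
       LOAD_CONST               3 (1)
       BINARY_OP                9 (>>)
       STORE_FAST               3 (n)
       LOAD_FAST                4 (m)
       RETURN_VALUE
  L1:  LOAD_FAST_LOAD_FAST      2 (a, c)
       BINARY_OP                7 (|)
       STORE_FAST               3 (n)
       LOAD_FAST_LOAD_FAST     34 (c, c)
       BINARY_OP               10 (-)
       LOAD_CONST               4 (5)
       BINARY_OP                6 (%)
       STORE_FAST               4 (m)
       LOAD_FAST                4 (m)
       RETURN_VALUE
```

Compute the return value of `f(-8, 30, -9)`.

LOAD_FAST_LOAD_FAST a,b → push -8,30. Stack: [-8, 30]
COMPARE_OP bool(<=) → -8 vs 30 = True. Stack: [True]
POP_JUMP_IF_FALSE → pop True; no jump. Stack: []
LOAD_CONST → push 3. Stack: [3]
LOAD_FAST b → push 30. Stack: [3, 30]
BINARY_OP - → 3 - 30 = -27. Stack: [-27]
STORE_FAST n → n=-27. Stack: []
LOAD_FAST_LOAD_FAST n,b → push -27,30. Stack: [-27, 30]
BINARY_OP | → -27 | 30 = -1. Stack: [-1]
STORE_FAST m → m=-1. Stack: []
LOAD_FAST n → push -27. Stack: [-27]
LOAD_CONST → push 4. Stack: [-27, 4]
BINARY_OP << → -27 << 4 = -432. Stack: [-432]
LOAD_CONST → push 1. Stack: [-432, 1]
BINARY_OP >> → -432 >> 1 = -216. Stack: [-216]
STORE_FAST n → n=-216. Stack: []
LOAD_FAST m → push -1. Stack: [-1]
RETURN_VALUE → return -1.

-1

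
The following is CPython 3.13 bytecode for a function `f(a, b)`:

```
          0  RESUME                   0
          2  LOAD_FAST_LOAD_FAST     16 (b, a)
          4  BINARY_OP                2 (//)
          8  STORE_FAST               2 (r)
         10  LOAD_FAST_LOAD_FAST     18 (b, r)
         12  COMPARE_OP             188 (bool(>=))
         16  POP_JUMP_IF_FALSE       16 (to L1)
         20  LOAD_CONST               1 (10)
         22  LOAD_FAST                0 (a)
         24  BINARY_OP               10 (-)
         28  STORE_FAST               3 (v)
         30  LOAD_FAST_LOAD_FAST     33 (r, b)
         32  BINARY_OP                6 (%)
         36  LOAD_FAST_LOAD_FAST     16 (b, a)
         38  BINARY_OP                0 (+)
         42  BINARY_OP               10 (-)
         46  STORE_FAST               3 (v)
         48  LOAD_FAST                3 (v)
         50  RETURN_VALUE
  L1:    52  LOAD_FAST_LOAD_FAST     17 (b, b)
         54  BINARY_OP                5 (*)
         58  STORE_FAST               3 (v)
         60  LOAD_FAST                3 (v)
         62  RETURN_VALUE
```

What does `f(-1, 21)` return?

LOAD_FAST_LOAD_FAST b,a → push 21,-1. Stack: [21, -1]
BINARY_OP // → 21 // -1 = -21. Stack: [-21]
STORE_FAST r → r=-21. Stack: []
LOAD_FAST_LOAD_FAST b,r → push 21,-21. Stack: [21, -21]
COMPARE_OP bool(>=) → 21 vs -21 = True. Stack: [True]
POP_JUMP_IF_FALSE → pop True; no jump. Stack: []
LOAD_CONST → push 10. Stack: [10]
LOAD_FAST a → push -1. Stack: [10, -1]
BINARY_OP - → 10 - -1 = 11. Stack: [11]
STORE_FAST v → v=11. Stack: []
LOAD_FAST_LOAD_FAST r,b → push -21,21. Stack: [-21, 21]
BINARY_OP % → -21 % 21 = 0. Stack: [0]
LOAD_FAST_LOAD_FAST b,a → push 21,-1. Stack: [0, 21, -1]
BINARY_OP + → 21 + -1 = 20. Stack: [0, 20]
BINARY_OP - → 0 - 20 = -20. Stack: [-20]
STORE_FAST v → v=-20. Stack: []
LOAD_FAST v → push -20. Stack: [-20]
RETURN_VALUE → return -20.

-20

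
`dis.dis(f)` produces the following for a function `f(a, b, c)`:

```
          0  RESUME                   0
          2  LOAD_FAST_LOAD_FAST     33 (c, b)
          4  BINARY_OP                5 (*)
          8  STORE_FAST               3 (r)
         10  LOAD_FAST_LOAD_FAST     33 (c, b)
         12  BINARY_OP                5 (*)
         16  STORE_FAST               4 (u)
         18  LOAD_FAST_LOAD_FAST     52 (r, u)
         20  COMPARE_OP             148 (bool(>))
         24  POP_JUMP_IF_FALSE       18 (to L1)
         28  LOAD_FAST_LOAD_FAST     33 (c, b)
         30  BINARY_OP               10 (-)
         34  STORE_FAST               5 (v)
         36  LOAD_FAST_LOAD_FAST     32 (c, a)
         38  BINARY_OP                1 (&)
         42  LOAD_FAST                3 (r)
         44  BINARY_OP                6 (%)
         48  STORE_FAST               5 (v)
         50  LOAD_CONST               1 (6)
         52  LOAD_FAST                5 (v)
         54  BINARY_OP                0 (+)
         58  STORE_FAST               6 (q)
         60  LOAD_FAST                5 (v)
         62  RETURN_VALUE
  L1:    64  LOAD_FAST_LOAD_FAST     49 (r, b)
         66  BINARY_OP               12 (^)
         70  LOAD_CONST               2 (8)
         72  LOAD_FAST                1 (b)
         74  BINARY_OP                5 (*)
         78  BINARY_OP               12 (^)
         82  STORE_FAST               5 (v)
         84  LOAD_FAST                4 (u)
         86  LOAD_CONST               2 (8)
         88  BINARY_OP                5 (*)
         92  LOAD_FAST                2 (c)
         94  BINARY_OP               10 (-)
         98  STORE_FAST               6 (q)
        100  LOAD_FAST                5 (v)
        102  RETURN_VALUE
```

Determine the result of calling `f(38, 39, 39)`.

1262

LOAD_FAST_LOAD_FAST c,b → push 39,39. Stack: [39, 39]
BINARY_OP * → 39 * 39 = 1521. Stack: [1521]
STORE_FAST r → r=1521. Stack: []
LOAD_FAST_LOAD_FAST c,b → push 39,39. Stack: [39, 39]
BINARY_OP * → 39 * 39 = 1521. Stack: [1521]
STORE_FAST u → u=1521. Stack: []
LOAD_FAST_LOAD_FAST r,u → push 1521,1521. Stack: [1521, 1521]
COMPARE_OP bool(>) → 1521 vs 1521 = False. Stack: [False]
POP_JUMP_IF_FALSE → pop False; jump. Stack: []
LOAD_FAST_LOAD_FAST r,b → push 1521,39. Stack: [1521, 39]
BINARY_OP ^ → 1521 ^ 39 = 1494. Stack: [1494]
LOAD_CONST → push 8. Stack: [1494, 8]
LOAD_FAST b → push 39. Stack: [1494, 8, 39]
BINARY_OP * → 8 * 39 = 312. Stack: [1494, 312]
BINARY_OP ^ → 1494 ^ 312 = 1262. Stack: [1262]
STORE_FAST v → v=1262. Stack: []
LOAD_FAST u → push 1521. Stack: [1521]
LOAD_CONST → push 8. Stack: [1521, 8]
BINARY_OP * → 1521 * 8 = 12168. Stack: [12168]
LOAD_FAST c → push 39. Stack: [12168, 39]
BINARY_OP - → 12168 - 39 = 12129. Stack: [12129]
STORE_FAST q → q=12129. Stack: []
LOAD_FAST v → push 1262. Stack: [1262]
RETURN_VALUE → return 1262.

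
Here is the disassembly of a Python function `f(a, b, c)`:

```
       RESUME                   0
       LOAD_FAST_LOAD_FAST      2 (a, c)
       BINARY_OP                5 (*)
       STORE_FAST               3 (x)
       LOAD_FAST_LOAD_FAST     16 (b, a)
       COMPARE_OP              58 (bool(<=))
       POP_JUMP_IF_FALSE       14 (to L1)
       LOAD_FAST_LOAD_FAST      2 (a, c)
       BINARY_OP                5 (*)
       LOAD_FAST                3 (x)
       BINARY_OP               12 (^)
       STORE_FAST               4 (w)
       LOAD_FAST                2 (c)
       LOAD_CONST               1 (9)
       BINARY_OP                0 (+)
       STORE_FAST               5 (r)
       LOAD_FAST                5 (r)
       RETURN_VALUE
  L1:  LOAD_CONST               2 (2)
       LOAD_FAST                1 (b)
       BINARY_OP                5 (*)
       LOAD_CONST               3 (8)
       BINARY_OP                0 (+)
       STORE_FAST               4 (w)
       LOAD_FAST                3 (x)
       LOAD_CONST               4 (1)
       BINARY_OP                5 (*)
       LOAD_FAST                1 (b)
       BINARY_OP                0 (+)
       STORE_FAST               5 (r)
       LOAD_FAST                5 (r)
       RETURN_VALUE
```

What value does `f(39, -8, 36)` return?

LOAD_FAST_LOAD_FAST a,c → push 39,36. Stack: [39, 36]
BINARY_OP * → 39 * 36 = 1404. Stack: [1404]
STORE_FAST x → x=1404. Stack: []
LOAD_FAST_LOAD_FAST b,a → push -8,39. Stack: [-8, 39]
COMPARE_OP bool(<=) → -8 vs 39 = True. Stack: [True]
POP_JUMP_IF_FALSE → pop True; no jump. Stack: []
LOAD_FAST_LOAD_FAST a,c → push 39,36. Stack: [39, 36]
BINARY_OP * → 39 * 36 = 1404. Stack: [1404]
LOAD_FAST x → push 1404. Stack: [1404, 1404]
BINARY_OP ^ → 1404 ^ 1404 = 0. Stack: [0]
STORE_FAST w → w=0. Stack: []
LOAD_FAST c → push 36. Stack: [36]
LOAD_CONST → push 9. Stack: [36, 9]
BINARY_OP + → 36 + 9 = 45. Stack: [45]
STORE_FAST r → r=45. Stack: []
LOAD_FAST r → push 45. Stack: [45]
RETURN_VALUE → return 45.

45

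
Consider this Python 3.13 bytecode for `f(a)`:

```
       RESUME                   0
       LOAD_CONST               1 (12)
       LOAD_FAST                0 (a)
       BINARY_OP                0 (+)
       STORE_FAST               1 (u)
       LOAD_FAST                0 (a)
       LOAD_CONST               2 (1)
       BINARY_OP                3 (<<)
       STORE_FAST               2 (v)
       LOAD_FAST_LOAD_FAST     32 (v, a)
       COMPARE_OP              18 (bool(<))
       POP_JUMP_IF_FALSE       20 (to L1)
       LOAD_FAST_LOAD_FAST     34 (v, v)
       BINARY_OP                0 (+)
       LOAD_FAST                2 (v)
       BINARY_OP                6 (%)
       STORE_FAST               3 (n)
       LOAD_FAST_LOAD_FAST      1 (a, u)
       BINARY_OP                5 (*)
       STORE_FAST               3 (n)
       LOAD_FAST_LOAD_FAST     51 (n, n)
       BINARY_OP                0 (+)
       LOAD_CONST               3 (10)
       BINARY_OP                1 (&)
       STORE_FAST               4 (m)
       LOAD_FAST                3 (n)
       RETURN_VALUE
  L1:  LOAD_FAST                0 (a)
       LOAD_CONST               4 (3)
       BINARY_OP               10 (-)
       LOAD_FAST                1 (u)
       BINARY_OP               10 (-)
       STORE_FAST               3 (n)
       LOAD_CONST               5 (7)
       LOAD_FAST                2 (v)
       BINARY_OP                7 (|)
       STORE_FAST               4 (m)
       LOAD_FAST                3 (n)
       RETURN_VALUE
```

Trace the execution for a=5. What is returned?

LOAD_CONST → push 12. Stack: [12]
LOAD_FAST a → push 5. Stack: [12, 5]
BINARY_OP + → 12 + 5 = 17. Stack: [17]
STORE_FAST u → u=17. Stack: []
LOAD_FAST a → push 5. Stack: [5]
LOAD_CONST → push 1. Stack: [5, 1]
BINARY_OP << → 5 << 1 = 10. Stack: [10]
STORE_FAST v → v=10. Stack: []
LOAD_FAST_LOAD_FAST v,a → push 10,5. Stack: [10, 5]
COMPARE_OP bool(<) → 10 vs 5 = False. Stack: [False]
POP_JUMP_IF_FALSE → pop False; jump. Stack: []
LOAD_FAST a → push 5. Stack: [5]
LOAD_CONST → push 3. Stack: [5, 3]
BINARY_OP - → 5 - 3 = 2. Stack: [2]
LOAD_FAST u → push 17. Stack: [2, 17]
BINARY_OP - → 2 - 17 = -15. Stack: [-15]
STORE_FAST n → n=-15. Stack: []
LOAD_CONST → push 7. Stack: [7]
LOAD_FAST v → push 10. Stack: [7, 10]
BINARY_OP | → 7 | 10 = 15. Stack: [15]
STORE_FAST m → m=15. Stack: []
LOAD_FAST n → push -15. Stack: [-15]
RETURN_VALUE → return -15.

-15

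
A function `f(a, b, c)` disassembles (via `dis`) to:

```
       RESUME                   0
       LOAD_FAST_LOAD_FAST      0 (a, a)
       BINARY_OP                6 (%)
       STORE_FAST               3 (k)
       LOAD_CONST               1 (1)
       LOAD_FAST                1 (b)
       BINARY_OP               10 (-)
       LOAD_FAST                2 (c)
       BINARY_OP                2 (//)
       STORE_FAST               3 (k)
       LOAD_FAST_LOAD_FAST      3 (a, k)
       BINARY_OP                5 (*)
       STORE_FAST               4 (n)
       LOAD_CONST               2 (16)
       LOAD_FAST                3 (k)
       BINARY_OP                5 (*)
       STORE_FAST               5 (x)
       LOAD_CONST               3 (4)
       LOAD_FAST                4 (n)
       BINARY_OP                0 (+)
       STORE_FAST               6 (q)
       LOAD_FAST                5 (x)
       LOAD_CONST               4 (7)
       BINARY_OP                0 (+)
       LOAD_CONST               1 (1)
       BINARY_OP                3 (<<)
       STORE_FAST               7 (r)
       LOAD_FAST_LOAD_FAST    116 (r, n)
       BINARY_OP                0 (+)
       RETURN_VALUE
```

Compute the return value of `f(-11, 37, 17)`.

-49

LOAD_FAST_LOAD_FAST a,a → push -11,-11. Stack: [-11, -11]
BINARY_OP % → -11 % -11 = 0. Stack: [0]
STORE_FAST k → k=0. Stack: []
LOAD_CONST → push 1. Stack: [1]
LOAD_FAST b → push 37. Stack: [1, 37]
BINARY_OP - → 1 - 37 = -36. Stack: [-36]
LOAD_FAST c → push 17. Stack: [-36, 17]
BINARY_OP // → -36 // 17 = -3. Stack: [-3]
STORE_FAST k → k=-3. Stack: []
LOAD_FAST_LOAD_FAST a,k → push -11,-3. Stack: [-11, -3]
BINARY_OP * → -11 * -3 = 33. Stack: [33]
STORE_FAST n → n=33. Stack: []
LOAD_CONST → push 16. Stack: [16]
LOAD_FAST k → push -3. Stack: [16, -3]
BINARY_OP * → 16 * -3 = -48. Stack: [-48]
STORE_FAST x → x=-48. Stack: []
LOAD_CONST → push 4. Stack: [4]
LOAD_FAST n → push 33. Stack: [4, 33]
BINARY_OP + → 4 + 33 = 37. Stack: [37]
STORE_FAST q → q=37. Stack: []
LOAD_FAST x → push -48. Stack: [-48]
LOAD_CONST → push 7. Stack: [-48, 7]
BINARY_OP + → -48 + 7 = -41. Stack: [-41]
LOAD_CONST → push 1. Stack: [-41, 1]
BINARY_OP << → -41 << 1 = -82. Stack: [-82]
STORE_FAST r → r=-82. Stack: []
LOAD_FAST_LOAD_FAST r,n → push -82,33. Stack: [-82, 33]
BINARY_OP + → -82 + 33 = -49. Stack: [-49]
RETURN_VALUE → return -49.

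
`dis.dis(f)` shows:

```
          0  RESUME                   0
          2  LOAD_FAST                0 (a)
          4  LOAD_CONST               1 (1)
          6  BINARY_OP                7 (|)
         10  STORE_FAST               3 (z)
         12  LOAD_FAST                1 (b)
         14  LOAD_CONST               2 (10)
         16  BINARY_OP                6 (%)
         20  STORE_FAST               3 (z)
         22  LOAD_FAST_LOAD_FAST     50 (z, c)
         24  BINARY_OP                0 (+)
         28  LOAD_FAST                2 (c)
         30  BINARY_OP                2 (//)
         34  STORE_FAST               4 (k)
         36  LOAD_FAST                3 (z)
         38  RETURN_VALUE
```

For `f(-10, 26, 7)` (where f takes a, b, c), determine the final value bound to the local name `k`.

1

LOAD_FAST a → push -10. Stack: [-10]
LOAD_CONST → push 1. Stack: [-10, 1]
BINARY_OP | → -10 | 1 = -9. Stack: [-9]
STORE_FAST z → z=-9. Stack: []
LOAD_FAST b → push 26. Stack: [26]
LOAD_CONST → push 10. Stack: [26, 10]
BINARY_OP % → 26 % 10 = 6. Stack: [6]
STORE_FAST z → z=6. Stack: []
LOAD_FAST_LOAD_FAST z,c → push 6,7. Stack: [6, 7]
BINARY_OP + → 6 + 7 = 13. Stack: [13]
LOAD_FAST c → push 7. Stack: [13, 7]
BINARY_OP // → 13 // 7 = 1. Stack: [1]
STORE_FAST k → k=1. Stack: []
LOAD_FAST z → push 6. Stack: [6]
RETURN_VALUE → return 6.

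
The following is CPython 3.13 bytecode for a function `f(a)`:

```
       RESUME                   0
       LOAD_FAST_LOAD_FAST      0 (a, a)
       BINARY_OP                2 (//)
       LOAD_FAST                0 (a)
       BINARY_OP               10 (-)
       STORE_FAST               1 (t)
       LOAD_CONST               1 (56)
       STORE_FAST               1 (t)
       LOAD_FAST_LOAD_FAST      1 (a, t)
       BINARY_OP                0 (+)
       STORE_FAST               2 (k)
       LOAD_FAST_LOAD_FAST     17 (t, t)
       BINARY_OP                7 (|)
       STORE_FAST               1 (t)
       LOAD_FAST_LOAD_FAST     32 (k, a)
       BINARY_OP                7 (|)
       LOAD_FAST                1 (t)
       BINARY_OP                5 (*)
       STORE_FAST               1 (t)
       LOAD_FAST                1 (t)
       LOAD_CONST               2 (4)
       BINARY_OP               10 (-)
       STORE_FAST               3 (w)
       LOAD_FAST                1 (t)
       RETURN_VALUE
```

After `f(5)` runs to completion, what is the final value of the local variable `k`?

61

LOAD_FAST_LOAD_FAST a,a → push 5,5. Stack: [5, 5]
BINARY_OP // → 5 // 5 = 1. Stack: [1]
LOAD_FAST a → push 5. Stack: [1, 5]
BINARY_OP - → 1 - 5 = -4. Stack: [-4]
STORE_FAST t → t=-4. Stack: []
LOAD_CONST → push 56. Stack: [56]
STORE_FAST t → t=56. Stack: []
LOAD_FAST_LOAD_FAST a,t → push 5,56. Stack: [5, 56]
BINARY_OP + → 5 + 56 = 61. Stack: [61]
STORE_FAST k → k=61. Stack: []
LOAD_FAST_LOAD_FAST t,t → push 56,56. Stack: [56, 56]
BINARY_OP | → 56 | 56 = 56. Stack: [56]
STORE_FAST t → t=56. Stack: []
LOAD_FAST_LOAD_FAST k,a → push 61,5. Stack: [61, 5]
BINARY_OP | → 61 | 5 = 61. Stack: [61]
LOAD_FAST t → push 56. Stack: [61, 56]
BINARY_OP * → 61 * 56 = 3416. Stack: [3416]
STORE_FAST t → t=3416. Stack: []
LOAD_FAST t → push 3416. Stack: [3416]
LOAD_CONST → push 4. Stack: [3416, 4]
BINARY_OP - → 3416 - 4 = 3412. Stack: [3412]
STORE_FAST w → w=3412. Stack: []
LOAD_FAST t → push 3416. Stack: [3416]
RETURN_VALUE → return 3416.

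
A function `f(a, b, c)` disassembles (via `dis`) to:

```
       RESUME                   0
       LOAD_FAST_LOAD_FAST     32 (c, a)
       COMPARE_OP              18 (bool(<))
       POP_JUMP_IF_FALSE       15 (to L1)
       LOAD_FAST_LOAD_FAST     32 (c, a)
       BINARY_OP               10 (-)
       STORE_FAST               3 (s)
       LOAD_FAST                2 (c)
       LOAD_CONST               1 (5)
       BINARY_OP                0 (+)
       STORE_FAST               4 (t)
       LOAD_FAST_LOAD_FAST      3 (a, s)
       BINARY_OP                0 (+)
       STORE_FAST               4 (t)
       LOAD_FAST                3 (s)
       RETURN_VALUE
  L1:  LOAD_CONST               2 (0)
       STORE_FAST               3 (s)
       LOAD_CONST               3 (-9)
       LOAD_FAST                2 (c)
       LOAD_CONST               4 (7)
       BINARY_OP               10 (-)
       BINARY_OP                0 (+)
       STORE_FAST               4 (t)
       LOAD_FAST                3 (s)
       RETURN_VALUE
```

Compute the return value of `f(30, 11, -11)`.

LOAD_FAST_LOAD_FAST c,a → push -11,30. Stack: [-11, 30]
COMPARE_OP bool(<) → -11 vs 30 = True. Stack: [True]
POP_JUMP_IF_FALSE → pop True; no jump. Stack: []
LOAD_FAST_LOAD_FAST c,a → push -11,30. Stack: [-11, 30]
BINARY_OP - → -11 - 30 = -41. Stack: [-41]
STORE_FAST s → s=-41. Stack: []
LOAD_FAST c → push -11. Stack: [-11]
LOAD_CONST → push 5. Stack: [-11, 5]
BINARY_OP + → -11 + 5 = -6. Stack: [-6]
STORE_FAST t → t=-6. Stack: []
LOAD_FAST_LOAD_FAST a,s → push 30,-41. Stack: [30, -41]
BINARY_OP + → 30 + -41 = -11. Stack: [-11]
STORE_FAST t → t=-11. Stack: []
LOAD_FAST s → push -41. Stack: [-41]
RETURN_VALUE → return -41.

-41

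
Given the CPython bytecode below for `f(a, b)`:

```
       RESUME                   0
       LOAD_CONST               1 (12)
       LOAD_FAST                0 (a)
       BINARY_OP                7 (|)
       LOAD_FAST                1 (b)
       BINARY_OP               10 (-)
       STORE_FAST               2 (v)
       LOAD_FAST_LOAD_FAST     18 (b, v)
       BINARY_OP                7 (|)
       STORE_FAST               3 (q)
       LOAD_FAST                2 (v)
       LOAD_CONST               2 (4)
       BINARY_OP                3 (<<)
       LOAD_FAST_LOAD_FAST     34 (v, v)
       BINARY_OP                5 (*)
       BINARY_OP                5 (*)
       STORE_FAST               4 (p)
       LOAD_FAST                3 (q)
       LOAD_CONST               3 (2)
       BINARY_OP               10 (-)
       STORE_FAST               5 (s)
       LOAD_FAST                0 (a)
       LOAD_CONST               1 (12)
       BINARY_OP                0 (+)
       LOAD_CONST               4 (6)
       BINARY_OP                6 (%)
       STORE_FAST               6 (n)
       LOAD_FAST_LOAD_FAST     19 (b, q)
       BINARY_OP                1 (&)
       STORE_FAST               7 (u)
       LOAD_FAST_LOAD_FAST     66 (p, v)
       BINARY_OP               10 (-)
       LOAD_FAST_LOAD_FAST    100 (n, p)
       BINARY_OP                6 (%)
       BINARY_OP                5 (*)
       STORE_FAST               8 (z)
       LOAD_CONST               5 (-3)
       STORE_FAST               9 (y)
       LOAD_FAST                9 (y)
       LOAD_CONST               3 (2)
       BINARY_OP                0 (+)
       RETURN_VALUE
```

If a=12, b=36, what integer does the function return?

-1

LOAD_CONST → push 12. Stack: [12]
LOAD_FAST a → push 12. Stack: [12, 12]
BINARY_OP | → 12 | 12 = 12. Stack: [12]
LOAD_FAST b → push 36. Stack: [12, 36]
BINARY_OP - → 12 - 36 = -24. Stack: [-24]
STORE_FAST v → v=-24. Stack: []
LOAD_FAST_LOAD_FAST b,v → push 36,-24. Stack: [36, -24]
BINARY_OP | → 36 | -24 = -20. Stack: [-20]
STORE_FAST q → q=-20. Stack: []
LOAD_FAST v → push -24. Stack: [-24]
LOAD_CONST → push 4. Stack: [-24, 4]
BINARY_OP << → -24 << 4 = -384. Stack: [-384]
LOAD_FAST_LOAD_FAST v,v → push -24,-24. Stack: [-384, -24, -24]
BINARY_OP * → -24 * -24 = 576. Stack: [-384, 576]
BINARY_OP * → -384 * 576 = -221184. Stack: [-221184]
STORE_FAST p → p=-221184. Stack: []
LOAD_FAST q → push -20. Stack: [-20]
LOAD_CONST → push 2. Stack: [-20, 2]
BINARY_OP - → -20 - 2 = -22. Stack: [-22]
STORE_FAST s → s=-22. Stack: []
LOAD_FAST a → push 12. Stack: [12]
LOAD_CONST → push 12. Stack: [12, 12]
BINARY_OP + → 12 + 12 = 24. Stack: [24]
LOAD_CONST → push 6. Stack: [24, 6]
BINARY_OP % → 24 % 6 = 0. Stack: [0]
STORE_FAST n → n=0. Stack: []
LOAD_FAST_LOAD_FAST b,q → push 36,-20. Stack: [36, -20]
BINARY_OP & → 36 & -20 = 36. Stack: [36]
STORE_FAST u → u=36. Stack: []
LOAD_FAST_LOAD_FAST p,v → push -221184,-24. Stack: [-221184, -24]
BINARY_OP - → -221184 - -24 = -221160. Stack: [-221160]
LOAD_FAST_LOAD_FAST n,p → push 0,-221184. Stack: [-221160, 0, -221184]
BINARY_OP % → 0 % -221184 = 0. Stack: [-221160, 0]
BINARY_OP * → -221160 * 0 = 0. Stack: [0]
STORE_FAST z → z=0. Stack: []
LOAD_CONST → push -3. Stack: [-3]
STORE_FAST y → y=-3. Stack: []
LOAD_FAST y → push -3. Stack: [-3]
LOAD_CONST → push 2. Stack: [-3, 2]
BINARY_OP + → -3 + 2 = -1. Stack: [-1]
RETURN_VALUE → return -1.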